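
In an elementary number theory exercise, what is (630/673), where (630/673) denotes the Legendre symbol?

(630/673)
  = (315/673)    [673 ≡ 1 mod 8 ⇒ (2/673) = +1]
  = (673/315)    [QR: 673 ≡ 1 mod 4, sign kept]
  = (43/315)    [673 ≡ 43 mod 315]
  = -(315/43)    [QR: both ≡ 3 mod 4, sign flips]
  = -(14/43)    [315 ≡ 14 mod 43]
  = (7/43)    [43 ≡ 3 mod 8 ⇒ (2/43) = -1]
  = -(43/7)    [QR: both ≡ 3 mod 4, sign flips]
  = -(1/7)    [43 ≡ 1 mod 7]
  = -1    [(1/7) = 1]

-1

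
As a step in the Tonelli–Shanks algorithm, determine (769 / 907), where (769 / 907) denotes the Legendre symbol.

-1

(769 / 907)
  = (907 / 769)    [QR: 769 ≡ 1 mod 4, sign kept]
  = (138 / 769)    [907 ≡ 138 mod 769]
  = (69 / 769)    [769 ≡ 1 mod 8 ⇒ (2 / 769) = +1]
  = (769 / 69)    [QR: 69 ≡ 1 mod 4, sign kept]
  = (10 / 69)    [769 ≡ 10 mod 69]
  = -(5 / 69)    [69 ≡ 5 mod 8 ⇒ (2 / 69) = -1]
  = -(69 / 5)    [QR: 5 ≡ 1 mod 4, sign kept]
  = -(4 / 5)    [69 ≡ 4 mod 5]
  = -(1 / 5)    [5 ≡ 5 mod 8 ⇒ (2 / 5)^2 = +1]
  = -1    [(1 / 5) = 1]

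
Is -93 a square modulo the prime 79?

Reduce the numerator: -93 ≡ 65 (mod 79), so (-93/79) = (65/79).
65 ≡ 1 (mod 4), so quadratic reciprocity gives (65/79) = (79/65). Reduce: 79 ≡ 14 (mod 65). Now have (14/65).
Factor out 2: 14 = 2·7. Since 65 ≡ 1 (mod 8), (2/65) = +1. Now have (7/65).
65 ≡ 1 (mod 4), so quadratic reciprocity gives (7/65) = (65/7). Reduce: 65 ≡ 2 (mod 7). Now have (2/7).
Factor out 2: 2 = 2. Since 7 ≡ 7 (mod 8), (2/7) = +1. Now have (1/7).
(1/7) = 1. Collecting the sign factors: 1.
The Legendre symbol is 1, so x^2 ≡ -93 (mod 79) has solution.

yes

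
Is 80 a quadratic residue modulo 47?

Reduce the numerator: 80 ≡ 33 (mod 47), so (80/47) = (33/47).
33 ≡ 1 (mod 4), so quadratic reciprocity gives (33/47) = (47/33). Reduce: 47 ≡ 14 (mod 33). Now have (14/33).
Factor out 2: 14 = 2·7. Since 33 ≡ 1 (mod 8), (2/33) = +1. Now have (7/33).
33 ≡ 1 (mod 4), so quadratic reciprocity gives (7/33) = (33/7). Reduce: 33 ≡ 5 (mod 7). Now have (5/7).
5 ≡ 1 (mod 4), so quadratic reciprocity gives (5/7) = (7/5). Reduce: 7 ≡ 2 (mod 5). Now have (2/5).
Factor out 2: 2 = 2. Since 5 ≡ 5 (mod 8), (2/5) = -1. Now have -(1/5).
(1/5) = 1. Collecting the sign factors: -1.
The Legendre symbol is -1, so x^2 ≡ 80 (mod 47) has no solution.

no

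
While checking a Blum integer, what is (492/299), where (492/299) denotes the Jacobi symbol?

Reduce the numerator: 492 ≡ 193 (mod 299), so (492/299) = (193/299).
193 ≡ 1 (mod 4), so quadratic reciprocity gives (193/299) = (299/193). Reduce: 299 ≡ 106 (mod 193). Now have (106/193).
Factor out 2: 106 = 2·53. Since 193 ≡ 1 (mod 8), (2/193) = +1. Now have (53/193).
53 ≡ 1 (mod 4), so quadratic reciprocity gives (53/193) = (193/53). Reduce: 193 ≡ 34 (mod 53). Now have (34/53).
Factor out 2: 34 = 2·17. Since 53 ≡ 5 (mod 8), (2/53) = -1. Now have -(17/53).
17 ≡ 1 (mod 4), so quadratic reciprocity gives (17/53) = (53/17). Reduce: 53 ≡ 2 (mod 17). Now have -(2/17).
Factor out 2: 2 = 2. Since 17 ≡ 1 (mod 8), (2/17) = +1. Now have -(1/17).
(1/17) = 1. Collecting the sign factors: -1.

-1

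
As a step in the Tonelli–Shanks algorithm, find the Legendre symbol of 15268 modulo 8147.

(15268/8147)
  = (7121/8147)    [15268 ≡ 7121 mod 8147]
  = (8147/7121)    [QR: 7121 ≡ 1 mod 4, sign kept]
  = (1026/7121)    [8147 ≡ 1026 mod 7121]
  = (513/7121)    [7121 ≡ 1 mod 8 ⇒ (2/7121) = +1]
  = (7121/513)    [QR: 513 ≡ 1 mod 4, sign kept]
  = (452/513)    [7121 ≡ 452 mod 513]
  = (113/513)    [513 ≡ 1 mod 8 ⇒ (2/513)^2 = +1]
  = (513/113)    [QR: 113 ≡ 1 mod 4, sign kept]
  = (61/113)    [513 ≡ 61 mod 113]
  = (113/61)    [QR: 61 ≡ 1 mod 4, sign kept]
  = (52/61)    [113 ≡ 52 mod 61]
  = (13/61)    [61 ≡ 5 mod 8 ⇒ (2/61)^2 = +1]
  = (61/13)    [QR: 13 ≡ 1 mod 4, sign kept]
  = (9/13)    [61 ≡ 9 mod 13]
  = (13/9)    [QR: 9 ≡ 1 mod 4, sign kept]
  = (4/9)    [13 ≡ 4 mod 9]
  = (1/9)    [9 ≡ 1 mod 8 ⇒ (2/9)^2 = +1]
  = 1    [(1/9) = 1]

1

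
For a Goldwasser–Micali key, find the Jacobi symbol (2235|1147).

(2235|1147)
  = (1088|1147)    [2235 ≡ 1088 mod 1147]
  = (17|1147)    [1147 ≡ 3 mod 8 ⇒ (2|1147)^6 = +1]
  = (1147|17)    [QR: 17 ≡ 1 mod 4, sign kept]
  = (8|17)    [1147 ≡ 8 mod 17]
  = (1|17)    [17 ≡ 1 mod 8 ⇒ (2|17)^3 = +1]
  = 1    [(1|17) = 1]

1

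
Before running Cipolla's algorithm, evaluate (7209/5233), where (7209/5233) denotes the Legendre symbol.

1

(7209/5233)
  = (1976/5233)    [7209 ≡ 1976 mod 5233]
  = (247/5233)    [5233 ≡ 1 mod 8 ⇒ (2/5233)^3 = +1]
  = (5233/247)    [QR: 5233 ≡ 1 mod 4, sign kept]
  = (46/247)    [5233 ≡ 46 mod 247]
  = (23/247)    [247 ≡ 7 mod 8 ⇒ (2/247) = +1]
  = -(247/23)    [QR: both ≡ 3 mod 4, sign flips]
  = -(17/23)    [247 ≡ 17 mod 23]
  = -(23/17)    [QR: 17 ≡ 1 mod 4, sign kept]
  = -(6/17)    [23 ≡ 6 mod 17]
  = -(3/17)    [17 ≡ 1 mod 8 ⇒ (2/17) = +1]
  = -(17/3)    [QR: 17 ≡ 1 mod 4, sign kept]
  = -(2/3)    [17 ≡ 2 mod 3]
  = (1/3)    [3 ≡ 3 mod 8 ⇒ (2/3) = -1]
  = 1    [(1/3) = 1]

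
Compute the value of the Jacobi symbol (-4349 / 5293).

-1

Pull out -1: (-4349 / 5293) = (-1 / 5293)·(4349 / 5293). Since 5293 ≡ 1 (mod 4), (-1 / 5293) = +1. Now have (4349 / 5293).
4349 ≡ 1 (mod 4), so quadratic reciprocity gives (4349 / 5293) = (5293 / 4349). Reduce: 5293 ≡ 944 (mod 4349). Now have (944 / 4349).
Factor out 2: 944 = 2^4·59. Since 4349 ≡ 5 (mod 8), (2 / 4349) = -1, and (2 / 4349)^4 = +1. Now have (59 / 4349).
4349 ≡ 1 (mod 4), so quadratic reciprocity gives (59 / 4349) = (4349 / 59). Reduce: 4349 ≡ 42 (mod 59). Now have (42 / 59).
Factor out 2: 42 = 2·21. Since 59 ≡ 3 (mod 8), (2 / 59) = -1. Now have -(21 / 59).
21 ≡ 1 (mod 4), so quadratic reciprocity gives (21 / 59) = (59 / 21). Reduce: 59 ≡ 17 (mod 21). Now have -(17 / 21).
17 ≡ 1 (mod 4), so quadratic reciprocity gives (17 / 21) = (21 / 17). Reduce: 21 ≡ 4 (mod 17). Now have -(4 / 17).
Factor out 2: 4 = 2^2. Since 17 ≡ 1 (mod 8), (2 / 17) = +1, and (2 / 17)^2 = +1. Now have -(1 / 17).
(1 / 17) = 1. Collecting the sign factors: -1.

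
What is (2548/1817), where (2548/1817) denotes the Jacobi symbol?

Reduce the numerator: 2548 ≡ 731 (mod 1817), so (2548/1817) = (731/1817).
1817 ≡ 1 (mod 4), so quadratic reciprocity gives (731/1817) = (1817/731). Reduce: 1817 ≡ 355 (mod 731). Now have (355/731).
Both 355 ≡ 3 and 731 ≡ 3 (mod 4), so reciprocity gives (355/731) = -(731/355). Reduce: 731 ≡ 21 (mod 355). Now have -(21/355).
21 ≡ 1 (mod 4), so quadratic reciprocity gives (21/355) = (355/21). Reduce: 355 ≡ 19 (mod 21). Now have -(19/21).
21 ≡ 1 (mod 4), so quadratic reciprocity gives (19/21) = (21/19). Reduce: 21 ≡ 2 (mod 19). Now have -(2/19).
Factor out 2: 2 = 2. Since 19 ≡ 3 (mod 8), (2/19) = -1. Now have (1/19).
(1/19) = 1. Collecting the sign factors: 1.

1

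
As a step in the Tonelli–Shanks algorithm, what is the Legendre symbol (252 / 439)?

(252 / 439)
  = (63 / 439)    [439 ≡ 7 mod 8 ⇒ (2 / 439)^2 = +1]
  = -(439 / 63)    [QR: both ≡ 3 mod 4, sign flips]
  = -(61 / 63)    [439 ≡ 61 mod 63]
  = -(63 / 61)    [QR: 61 ≡ 1 mod 4, sign kept]
  = -(2 / 61)    [63 ≡ 2 mod 61]
  = (1 / 61)    [61 ≡ 5 mod 8 ⇒ (2 / 61) = -1]
  = 1    [(1 / 61) = 1]

1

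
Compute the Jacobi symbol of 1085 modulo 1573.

-1

(1085/1573)
  = (1573/1085)    [QR: 1085 ≡ 1 mod 4, sign kept]
  = (488/1085)    [1573 ≡ 488 mod 1085]
  = -(61/1085)    [1085 ≡ 5 mod 8 ⇒ (2/1085)^3 = -1]
  = -(1085/61)    [QR: 61 ≡ 1 mod 4, sign kept]
  = -(48/61)    [1085 ≡ 48 mod 61]
  = -(3/61)    [61 ≡ 5 mod 8 ⇒ (2/61)^4 = +1]
  = -(61/3)    [QR: 61 ≡ 1 mod 4, sign kept]
  = -(1/3)    [61 ≡ 1 mod 3]
  = -1    [(1/3) = 1]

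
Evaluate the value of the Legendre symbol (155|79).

1

(155|79)
  = (76|79)    [155 ≡ 76 mod 79]
  = (19|79)    [79 ≡ 7 mod 8 ⇒ (2|79)^2 = +1]
  = -(79|19)    [QR: both ≡ 3 mod 4, sign flips]
  = -(3|19)    [79 ≡ 3 mod 19]
  = (19|3)    [QR: both ≡ 3 mod 4, sign flips]
  = (1|3)    [19 ≡ 1 mod 3]
  = 1    [(1|3) = 1]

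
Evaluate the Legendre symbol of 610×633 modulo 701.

By multiplicativity, (610·633/701) = (610/701)·(633/701).
First factor (610/701):
(610/701)
  = -(305/701)    [701 ≡ 5 mod 8 ⇒ (2/701) = -1]
  = -(701/305)    [QR: 305 ≡ 1 mod 4, sign kept]
  = -(91/305)    [701 ≡ 91 mod 305]
  = -(305/91)    [QR: 305 ≡ 1 mod 4, sign kept]
  = -(32/91)    [305 ≡ 32 mod 91]
  = (1/91)    [91 ≡ 3 mod 8 ⇒ (2/91)^5 = -1]
  = 1    [(1/91) = 1]
Second factor (633/701):
(633/701)
  = (701/633)    [QR: 633 ≡ 1 mod 4, sign kept]
  = (68/633)    [701 ≡ 68 mod 633]
  = (17/633)    [633 ≡ 1 mod 8 ⇒ (2/633)^2 = +1]
  = (633/17)    [QR: 17 ≡ 1 mod 4, sign kept]
  = (4/17)    [633 ≡ 4 mod 17]
  = (1/17)    [17 ≡ 1 mod 8 ⇒ (2/17)^2 = +1]
  = 1    [(1/17) = 1]
Product: (1)·(1) = 1.

1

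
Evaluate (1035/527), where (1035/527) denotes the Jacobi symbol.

Reduce the numerator: 1035 ≡ 508 (mod 527), so (1035/527) = (508/527).
Factor out 2: 508 = 2^2·127. Since 527 ≡ 7 (mod 8), (2/527) = +1, and (2/527)^2 = +1. Now have (127/527).
Both 127 ≡ 3 and 527 ≡ 3 (mod 4), so reciprocity gives (127/527) = -(527/127). Reduce: 527 ≡ 19 (mod 127). Now have -(19/127).
Both 19 ≡ 3 and 127 ≡ 3 (mod 4), so reciprocity gives (19/127) = -(127/19). Reduce: 127 ≡ 13 (mod 19). Now have (13/19).
13 ≡ 1 (mod 4), so quadratic reciprocity gives (13/19) = (19/13). Reduce: 19 ≡ 6 (mod 13). Now have (6/13).
Factor out 2: 6 = 2·3. Since 13 ≡ 5 (mod 8), (2/13) = -1. Now have -(3/13).
13 ≡ 1 (mod 4), so quadratic reciprocity gives (3/13) = (13/3). Reduce: 13 ≡ 1 (mod 3). Now have -(1/3).
(1/3) = 1. Collecting the sign factors: -1.

-1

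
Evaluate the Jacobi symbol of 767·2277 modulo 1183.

By multiplicativity, (767·2277|1183) = (767|1183)·(2277|1183).
First factor (767|1183):
Both 767 ≡ 3 and 1183 ≡ 3 (mod 4), so reciprocity gives (767|1183) = -(1183|767). Reduce: 1183 ≡ 416 (mod 767). Now have -(416|767).
Factor out 2: 416 = 2^5·13. Since 767 ≡ 7 (mod 8), (2|767) = +1, and (2|767)^5 = +1. Now have -(13|767).
13 ≡ 1 (mod 4), so quadratic reciprocity gives (13|767) = (767|13). Reduce: 767 ≡ 0 (mod 13). Now have -(0|13).
The numerator is now 0 with denominator 13 > 1: the symbol is 0.
Second factor (2277|1183):
Reduce the numerator: 2277 ≡ 1094 (mod 1183), so (2277|1183) = (1094|1183).
Factor out 2: 1094 = 2·547. Since 1183 ≡ 7 (mod 8), (2|1183) = +1. Now have (547|1183).
Both 547 ≡ 3 and 1183 ≡ 3 (mod 4), so reciprocity gives (547|1183) = -(1183|547). Reduce: 1183 ≡ 89 (mod 547). Now have -(89|547).
89 ≡ 1 (mod 4), so quadratic reciprocity gives (89|547) = (547|89). Reduce: 547 ≡ 13 (mod 89). Now have -(13|89).
13 ≡ 1 (mod 4), so quadratic reciprocity gives (13|89) = (89|13). Reduce: 89 ≡ 11 (mod 13). Now have -(11|13).
13 ≡ 1 (mod 4), so quadratic reciprocity gives (11|13) = (13|11). Reduce: 13 ≡ 2 (mod 11). Now have -(2|11).
Factor out 2: 2 = 2. Since 11 ≡ 3 (mod 8), (2|11) = -1. Now have (1|11).
(1|11) = 1. Collecting the sign factors: 1.
Product: (0)·(1) = 0.

0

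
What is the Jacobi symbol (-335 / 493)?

(-335 / 493)
  = (335 / 493)    [493 ≡ 1 mod 4 ⇒ (-1 / 493) = +1]
  = (493 / 335)    [QR: 493 ≡ 1 mod 4, sign kept]
  = (158 / 335)    [493 ≡ 158 mod 335]
  = (79 / 335)    [335 ≡ 7 mod 8 ⇒ (2 / 335) = +1]
  = -(335 / 79)    [QR: both ≡ 3 mod 4, sign flips]
  = -(19 / 79)    [335 ≡ 19 mod 79]
  = (79 / 19)    [QR: both ≡ 3 mod 4, sign flips]
  = (3 / 19)    [79 ≡ 3 mod 19]
  = -(19 / 3)    [QR: both ≡ 3 mod 4, sign flips]
  = -(1 / 3)    [19 ≡ 1 mod 3]
  = -1    [(1 / 3) = 1]

-1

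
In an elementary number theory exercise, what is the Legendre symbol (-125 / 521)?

Pull out -1: (-125 / 521) = (-1 / 521)·(125 / 521). Since 521 ≡ 1 (mod 4), (-1 / 521) = +1. Now have (125 / 521).
125 ≡ 1 (mod 4), so quadratic reciprocity gives (125 / 521) = (521 / 125). Reduce: 521 ≡ 21 (mod 125). Now have (21 / 125).
21 ≡ 1 (mod 4), so quadratic reciprocity gives (21 / 125) = (125 / 21). Reduce: 125 ≡ 20 (mod 21). Now have (20 / 21).
Factor out 2: 20 = 2^2·5. Since 21 ≡ 5 (mod 8), (2 / 21) = -1, and (2 / 21)^2 = +1. Now have (5 / 21).
5 ≡ 1 (mod 4), so quadratic reciprocity gives (5 / 21) = (21 / 5). Reduce: 21 ≡ 1 (mod 5). Now have (1 / 5).
(1 / 5) = 1. Collecting the sign factors: 1.

1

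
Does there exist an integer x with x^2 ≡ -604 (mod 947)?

no

Reduce the numerator: -604 ≡ 343 (mod 947), so (-604|947) = (343|947).
Both 343 ≡ 3 and 947 ≡ 3 (mod 4), so reciprocity gives (343|947) = -(947|343). Reduce: 947 ≡ 261 (mod 343). Now have -(261|343).
261 ≡ 1 (mod 4), so quadratic reciprocity gives (261|343) = (343|261). Reduce: 343 ≡ 82 (mod 261). Now have -(82|261).
Factor out 2: 82 = 2·41. Since 261 ≡ 5 (mod 8), (2|261) = -1. Now have (41|261).
41 ≡ 1 (mod 4), so quadratic reciprocity gives (41|261) = (261|41). Reduce: 261 ≡ 15 (mod 41). Now have (15|41).
41 ≡ 1 (mod 4), so quadratic reciprocity gives (15|41) = (41|15). Reduce: 41 ≡ 11 (mod 15). Now have (11|15).
Both 11 ≡ 3 and 15 ≡ 3 (mod 4), so reciprocity gives (11|15) = -(15|11). Reduce: 15 ≡ 4 (mod 11). Now have -(4|11).
Factor out 2: 4 = 2^2. Since 11 ≡ 3 (mod 8), (2|11) = -1, and (2|11)^2 = +1. Now have -(1|11).
(1|11) = 1. Collecting the sign factors: -1.
The Legendre symbol is -1, so x^2 ≡ -604 (mod 947) has no solution.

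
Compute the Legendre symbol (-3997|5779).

1

Reduce the numerator: -3997 ≡ 1782 (mod 5779), so (-3997|5779) = (1782|5779).
Factor out 2: 1782 = 2·891. Since 5779 ≡ 3 (mod 8), (2|5779) = -1. Now have -(891|5779).
Both 891 ≡ 3 and 5779 ≡ 3 (mod 4), so reciprocity gives (891|5779) = -(5779|891). Reduce: 5779 ≡ 433 (mod 891). Now have (433|891).
433 ≡ 1 (mod 4), so quadratic reciprocity gives (433|891) = (891|433). Reduce: 891 ≡ 25 (mod 433). Now have (25|433).
25 ≡ 1 (mod 4), so quadratic reciprocity gives (25|433) = (433|25). Reduce: 433 ≡ 8 (mod 25). Now have (8|25).
Factor out 2: 8 = 2^3. Since 25 ≡ 1 (mod 8), (2|25) = +1, and (2|25)^3 = +1. Now have (1|25).
(1|25) = 1. Collecting the sign factors: 1.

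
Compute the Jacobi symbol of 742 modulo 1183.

0

Factor out 2: 742 = 2·371. Since 1183 ≡ 7 (mod 8), (2/1183) = +1. Now have (371/1183).
Both 371 ≡ 3 and 1183 ≡ 3 (mod 4), so reciprocity gives (371/1183) = -(1183/371). Reduce: 1183 ≡ 70 (mod 371). Now have -(70/371).
Factor out 2: 70 = 2·35. Since 371 ≡ 3 (mod 8), (2/371) = -1. Now have (35/371).
Both 35 ≡ 3 and 371 ≡ 3 (mod 4), so reciprocity gives (35/371) = -(371/35). Reduce: 371 ≡ 21 (mod 35). Now have -(21/35).
21 ≡ 1 (mod 4), so quadratic reciprocity gives (21/35) = (35/21). Reduce: 35 ≡ 14 (mod 21). Now have -(14/21).
Factor out 2: 14 = 2·7. Since 21 ≡ 5 (mod 8), (2/21) = -1. Now have (7/21).
21 ≡ 1 (mod 4), so quadratic reciprocity gives (7/21) = (21/7). Reduce: 21 ≡ 0 (mod 7). Now have (0/7).
The numerator is now 0 with denominator 7 > 1: the symbol is 0.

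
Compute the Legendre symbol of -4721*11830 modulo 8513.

By multiplicativity, (-4721·11830|8513) = (-4721|8513)·(11830|8513).
First factor (-4721|8513):
(-4721|8513)
  = (4721|8513)    [8513 ≡ 1 mod 4 ⇒ (-1|8513) = +1]
  = (8513|4721)    [QR: 4721 ≡ 1 mod 4, sign kept]
  = (3792|4721)    [8513 ≡ 3792 mod 4721]
  = (237|4721)    [4721 ≡ 1 mod 8 ⇒ (2|4721)^4 = +1]
  = (4721|237)    [QR: 237 ≡ 1 mod 4, sign kept]
  = (218|237)    [4721 ≡ 218 mod 237]
  = -(109|237)    [237 ≡ 5 mod 8 ⇒ (2|237) = -1]
  = -(237|109)    [QR: 109 ≡ 1 mod 4, sign kept]
  = -(19|109)    [237 ≡ 19 mod 109]
  = -(109|19)    [QR: 109 ≡ 1 mod 4, sign kept]
  = -(14|19)    [109 ≡ 14 mod 19]
  = (7|19)    [19 ≡ 3 mod 8 ⇒ (2|19) = -1]
  = -(19|7)    [QR: both ≡ 3 mod 4, sign flips]
  = -(5|7)    [19 ≡ 5 mod 7]
  = -(7|5)    [QR: 5 ≡ 1 mod 4, sign kept]
  = -(2|5)    [7 ≡ 2 mod 5]
  = (1|5)    [5 ≡ 5 mod 8 ⇒ (2|5) = -1]
  = 1    [(1|5) = 1]
Second factor (11830|8513):
(11830|8513)
  = (3317|8513)    [11830 ≡ 3317 mod 8513]
  = (8513|3317)    [QR: 3317 ≡ 1 mod 4, sign kept]
  = (1879|3317)    [8513 ≡ 1879 mod 3317]
  = (3317|1879)    [QR: 3317 ≡ 1 mod 4, sign kept]
  = (1438|1879)    [3317 ≡ 1438 mod 1879]
  = (719|1879)    [1879 ≡ 7 mod 8 ⇒ (2|1879) = +1]
  = -(1879|719)    [QR: both ≡ 3 mod 4, sign flips]
  = -(441|719)    [1879 ≡ 441 mod 719]
  = -(719|441)    [QR: 441 ≡ 1 mod 4, sign kept]
  = -(278|441)    [719 ≡ 278 mod 441]
  = -(139|441)    [441 ≡ 1 mod 8 ⇒ (2|441) = +1]
  = -(441|139)    [QR: 441 ≡ 1 mod 4, sign kept]
  = -(24|139)    [441 ≡ 24 mod 139]
  = (3|139)    [139 ≡ 3 mod 8 ⇒ (2|139)^3 = -1]
  = -(139|3)    [QR: both ≡ 3 mod 4, sign flips]
  = -(1|3)    [139 ≡ 1 mod 3]
  = -1    [(1|3) = 1]
Product: (1)·(-1) = -1.

-1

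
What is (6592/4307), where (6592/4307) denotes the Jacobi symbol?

1

Reduce the numerator: 6592 ≡ 2285 (mod 4307), so (6592/4307) = (2285/4307).
2285 ≡ 1 (mod 4), so quadratic reciprocity gives (2285/4307) = (4307/2285). Reduce: 4307 ≡ 2022 (mod 2285). Now have (2022/2285).
Factor out 2: 2022 = 2·1011. Since 2285 ≡ 5 (mod 8), (2/2285) = -1. Now have -(1011/2285).
2285 ≡ 1 (mod 4), so quadratic reciprocity gives (1011/2285) = (2285/1011). Reduce: 2285 ≡ 263 (mod 1011). Now have -(263/1011).
Both 263 ≡ 3 and 1011 ≡ 3 (mod 4), so reciprocity gives (263/1011) = -(1011/263). Reduce: 1011 ≡ 222 (mod 263). Now have (222/263).
Factor out 2: 222 = 2·111. Since 263 ≡ 7 (mod 8), (2/263) = +1. Now have (111/263).
Both 111 ≡ 3 and 263 ≡ 3 (mod 4), so reciprocity gives (111/263) = -(263/111). Reduce: 263 ≡ 41 (mod 111). Now have -(41/111).
41 ≡ 1 (mod 4), so quadratic reciprocity gives (41/111) = (111/41). Reduce: 111 ≡ 29 (mod 41). Now have -(29/41).
29 ≡ 1 (mod 4), so quadratic reciprocity gives (29/41) = (41/29). Reduce: 41 ≡ 12 (mod 29). Now have -(12/29).
Factor out 2: 12 = 2^2·3. Since 29 ≡ 5 (mod 8), (2/29) = -1, and (2/29)^2 = +1. Now have -(3/29).
29 ≡ 1 (mod 4), so quadratic reciprocity gives (3/29) = (29/3). Reduce: 29 ≡ 2 (mod 3). Now have -(2/3).
Factor out 2: 2 = 2. Since 3 ≡ 3 (mod 8), (2/3) = -1. Now have (1/3).
(1/3) = 1. Collecting the sign factors: 1.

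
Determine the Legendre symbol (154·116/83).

-1

By multiplicativity, (154·116/83) = (154/83)·(116/83).
First factor (154/83):
(154/83)
  = (71/83)    [154 ≡ 71 mod 83]
  = -(83/71)    [QR: both ≡ 3 mod 4, sign flips]
  = -(12/71)    [83 ≡ 12 mod 71]
  = -(3/71)    [71 ≡ 7 mod 8 ⇒ (2/71)^2 = +1]
  = (71/3)    [QR: both ≡ 3 mod 4, sign flips]
  = (2/3)    [71 ≡ 2 mod 3]
  = -(1/3)    [3 ≡ 3 mod 8 ⇒ (2/3) = -1]
  = -1    [(1/3) = 1]
Second factor (116/83):
(116/83)
  = (33/83)    [116 ≡ 33 mod 83]
  = (83/33)    [QR: 33 ≡ 1 mod 4, sign kept]
  = (17/33)    [83 ≡ 17 mod 33]
  = (33/17)    [QR: 17 ≡ 1 mod 4, sign kept]
  = (16/17)    [33 ≡ 16 mod 17]
  = (1/17)    [17 ≡ 1 mod 8 ⇒ (2/17)^4 = +1]
  = 1    [(1/17) = 1]
Product: (-1)·(1) = -1.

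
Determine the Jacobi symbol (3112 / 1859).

-1

(3112 / 1859)
  = (1253 / 1859)    [3112 ≡ 1253 mod 1859]
  = (1859 / 1253)    [QR: 1253 ≡ 1 mod 4, sign kept]
  = (606 / 1253)    [1859 ≡ 606 mod 1253]
  = -(303 / 1253)    [1253 ≡ 5 mod 8 ⇒ (2 / 1253) = -1]
  = -(1253 / 303)    [QR: 1253 ≡ 1 mod 4, sign kept]
  = -(41 / 303)    [1253 ≡ 41 mod 303]
  = -(303 / 41)    [QR: 41 ≡ 1 mod 4, sign kept]
  = -(16 / 41)    [303 ≡ 16 mod 41]
  = -(1 / 41)    [41 ≡ 1 mod 8 ⇒ (2 / 41)^4 = +1]
  = -1    [(1 / 41) = 1]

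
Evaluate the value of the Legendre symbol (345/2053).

(345/2053)
  = (2053/345)    [QR: 345 ≡ 1 mod 4, sign kept]
  = (328/345)    [2053 ≡ 328 mod 345]
  = (41/345)    [345 ≡ 1 mod 8 ⇒ (2/345)^3 = +1]
  = (345/41)    [QR: 41 ≡ 1 mod 4, sign kept]
  = (17/41)    [345 ≡ 17 mod 41]
  = (41/17)    [QR: 17 ≡ 1 mod 4, sign kept]
  = (7/17)    [41 ≡ 7 mod 17]
  = (17/7)    [QR: 17 ≡ 1 mod 4, sign kept]
  = (3/7)    [17 ≡ 3 mod 7]
  = -(7/3)    [QR: both ≡ 3 mod 4, sign flips]
  = -(1/3)    [7 ≡ 1 mod 3]
  = -1    [(1/3) = 1]

-1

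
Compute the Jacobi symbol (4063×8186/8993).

0

By multiplicativity, (4063·8186/8993) = (4063/8993)·(8186/8993).
First factor (4063/8993):
8993 ≡ 1 (mod 4), so quadratic reciprocity gives (4063/8993) = (8993/4063). Reduce: 8993 ≡ 867 (mod 4063). Now have (867/4063).
Both 867 ≡ 3 and 4063 ≡ 3 (mod 4), so reciprocity gives (867/4063) = -(4063/867). Reduce: 4063 ≡ 595 (mod 867). Now have -(595/867).
Both 595 ≡ 3 and 867 ≡ 3 (mod 4), so reciprocity gives (595/867) = -(867/595). Reduce: 867 ≡ 272 (mod 595). Now have (272/595).
Factor out 2: 272 = 2^4·17. Since 595 ≡ 3 (mod 8), (2/595) = -1, and (2/595)^4 = +1. Now have (17/595).
17 ≡ 1 (mod 4), so quadratic reciprocity gives (17/595) = (595/17). Reduce: 595 ≡ 0 (mod 17). Now have (0/17).
The numerator is now 0 with denominator 17 > 1: the symbol is 0.
Second factor (8186/8993):
Factor out 2: 8186 = 2·4093. Since 8993 ≡ 1 (mod 8), (2/8993) = +1. Now have (4093/8993).
4093 ≡ 1 (mod 4), so quadratic reciprocity gives (4093/8993) = (8993/4093). Reduce: 8993 ≡ 807 (mod 4093). Now have (807/4093).
4093 ≡ 1 (mod 4), so quadratic reciprocity gives (807/4093) = (4093/807). Reduce: 4093 ≡ 58 (mod 807). Now have (58/807).
Factor out 2: 58 = 2·29. Since 807 ≡ 7 (mod 8), (2/807) = +1. Now have (29/807).
29 ≡ 1 (mod 4), so quadratic reciprocity gives (29/807) = (807/29). Reduce: 807 ≡ 24 (mod 29). Now have (24/29).
Factor out 2: 24 = 2^3·3. Since 29 ≡ 5 (mod 8), (2/29) = -1, and (2/29)^3 = -1. Now have -(3/29).
29 ≡ 1 (mod 4), so quadratic reciprocity gives (3/29) = (29/3). Reduce: 29 ≡ 2 (mod 3). Now have -(2/3).
Factor out 2: 2 = 2. Since 3 ≡ 3 (mod 8), (2/3) = -1. Now have (1/3).
(1/3) = 1. Collecting the sign factors: 1.
Product: (0)·(1) = 0.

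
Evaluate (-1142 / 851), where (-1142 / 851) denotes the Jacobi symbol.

Pull out -1: (-1142 / 851) = (-1 / 851)·(1142 / 851). Since 851 ≡ 3 (mod 4), (-1 / 851) = -1. Now have -(1142 / 851).
Reduce the numerator: 1142 ≡ 291 (mod 851), so (1142 / 851) = (291 / 851).
Both 291 ≡ 3 and 851 ≡ 3 (mod 4), so reciprocity gives (291 / 851) = -(851 / 291). Reduce: 851 ≡ 269 (mod 291). Now have (269 / 291).
269 ≡ 1 (mod 4), so quadratic reciprocity gives (269 / 291) = (291 / 269). Reduce: 291 ≡ 22 (mod 269). Now have (22 / 269).
Factor out 2: 22 = 2·11. Since 269 ≡ 5 (mod 8), (2 / 269) = -1. Now have -(11 / 269).
269 ≡ 1 (mod 4), so quadratic reciprocity gives (11 / 269) = (269 / 11). Reduce: 269 ≡ 5 (mod 11). Now have -(5 / 11).
5 ≡ 1 (mod 4), so quadratic reciprocity gives (5 / 11) = (11 / 5). Reduce: 11 ≡ 1 (mod 5). Now have -(1 / 5).
(1 / 5) = 1. Collecting the sign factors: -1.

-1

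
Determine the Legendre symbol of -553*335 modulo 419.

1

By multiplicativity, (-553·335/419) = (-553/419)·(335/419).
First factor (-553/419):
Reduce the numerator: -553 ≡ 285 (mod 419), so (-553/419) = (285/419).
285 ≡ 1 (mod 4), so quadratic reciprocity gives (285/419) = (419/285). Reduce: 419 ≡ 134 (mod 285). Now have (134/285).
Factor out 2: 134 = 2·67. Since 285 ≡ 5 (mod 8), (2/285) = -1. Now have -(67/285).
285 ≡ 1 (mod 4), so quadratic reciprocity gives (67/285) = (285/67). Reduce: 285 ≡ 17 (mod 67). Now have -(17/67).
17 ≡ 1 (mod 4), so quadratic reciprocity gives (17/67) = (67/17). Reduce: 67 ≡ 16 (mod 17). Now have -(16/17).
Factor out 2: 16 = 2^4. Since 17 ≡ 1 (mod 8), (2/17) = +1, and (2/17)^4 = +1. Now have -(1/17).
(1/17) = 1. Collecting the sign factors: -1.
Second factor (335/419):
Both 335 ≡ 3 and 419 ≡ 3 (mod 4), so reciprocity gives (335/419) = -(419/335). Reduce: 419 ≡ 84 (mod 335). Now have -(84/335).
Factor out 2: 84 = 2^2·21. Since 335 ≡ 7 (mod 8), (2/335) = +1, and (2/335)^2 = +1. Now have -(21/335).
21 ≡ 1 (mod 4), so quadratic reciprocity gives (21/335) = (335/21). Reduce: 335 ≡ 20 (mod 21). Now have -(20/21).
Factor out 2: 20 = 2^2·5. Since 21 ≡ 5 (mod 8), (2/21) = -1, and (2/21)^2 = +1. Now have -(5/21).
5 ≡ 1 (mod 4), so quadratic reciprocity gives (5/21) = (21/5). Reduce: 21 ≡ 1 (mod 5). Now have -(1/5).
(1/5) = 1. Collecting the sign factors: -1.
Product: (-1)·(-1) = 1.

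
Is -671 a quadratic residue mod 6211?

yes

Reduce the numerator: -671 ≡ 5540 (mod 6211), so (-671|6211) = (5540|6211).
Factor out 2: 5540 = 2^2·1385. Since 6211 ≡ 3 (mod 8), (2|6211) = -1, and (2|6211)^2 = +1. Now have (1385|6211).
1385 ≡ 1 (mod 4), so quadratic reciprocity gives (1385|6211) = (6211|1385). Reduce: 6211 ≡ 671 (mod 1385). Now have (671|1385).
1385 ≡ 1 (mod 4), so quadratic reciprocity gives (671|1385) = (1385|671). Reduce: 1385 ≡ 43 (mod 671). Now have (43|671).
Both 43 ≡ 3 and 671 ≡ 3 (mod 4), so reciprocity gives (43|671) = -(671|43). Reduce: 671 ≡ 26 (mod 43). Now have -(26|43).
Factor out 2: 26 = 2·13. Since 43 ≡ 3 (mod 8), (2|43) = -1. Now have (13|43).
13 ≡ 1 (mod 4), so quadratic reciprocity gives (13|43) = (43|13). Reduce: 43 ≡ 4 (mod 13). Now have (4|13).
Factor out 2: 4 = 2^2. Since 13 ≡ 5 (mod 8), (2|13) = -1, and (2|13)^2 = +1. Now have (1|13).
(1|13) = 1. Collecting the sign factors: 1.
(-671|6211) = 1, and 6211 is prime, so -671 is a quadratic residue mod 6211.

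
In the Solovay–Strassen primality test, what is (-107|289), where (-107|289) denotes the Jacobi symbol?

1

(-107|289)
  = (182|289)    [-107 ≡ 182 mod 289]
  = (91|289)    [289 ≡ 1 mod 8 ⇒ (2|289) = +1]
  = (289|91)    [QR: 289 ≡ 1 mod 4, sign kept]
  = (16|91)    [289 ≡ 16 mod 91]
  = (1|91)    [91 ≡ 3 mod 8 ⇒ (2|91)^4 = +1]
  = 1    [(1|91) = 1]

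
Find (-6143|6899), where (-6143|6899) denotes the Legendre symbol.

(-6143|6899)
  = (756|6899)    [-6143 ≡ 756 mod 6899]
  = (189|6899)    [6899 ≡ 3 mod 8 ⇒ (2|6899)^2 = +1]
  = (6899|189)    [QR: 189 ≡ 1 mod 4, sign kept]
  = (95|189)    [6899 ≡ 95 mod 189]
  = (189|95)    [QR: 189 ≡ 1 mod 4, sign kept]
  = (94|95)    [189 ≡ 94 mod 95]
  = (47|95)    [95 ≡ 7 mod 8 ⇒ (2|95) = +1]
  = -(95|47)    [QR: both ≡ 3 mod 4, sign flips]
  = -(1|47)    [95 ≡ 1 mod 47]
  = -1    [(1|47) = 1]

-1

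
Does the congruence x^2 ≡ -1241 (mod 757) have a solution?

yes

(-1241/757)
  = (273/757)    [-1241 ≡ 273 mod 757]
  = (757/273)    [QR: 273 ≡ 1 mod 4, sign kept]
  = (211/273)    [757 ≡ 211 mod 273]
  = (273/211)    [QR: 273 ≡ 1 mod 4, sign kept]
  = (62/211)    [273 ≡ 62 mod 211]
  = -(31/211)    [211 ≡ 3 mod 8 ⇒ (2/211) = -1]
  = (211/31)    [QR: both ≡ 3 mod 4, sign flips]
  = (25/31)    [211 ≡ 25 mod 31]
  = (31/25)    [QR: 25 ≡ 1 mod 4, sign kept]
  = (6/25)    [31 ≡ 6 mod 25]
  = (3/25)    [25 ≡ 1 mod 8 ⇒ (2/25) = +1]
  = (25/3)    [QR: 25 ≡ 1 mod 4, sign kept]
  = (1/3)    [25 ≡ 1 mod 3]
  = 1    [(1/3) = 1]
The Legendre symbol is 1, so x^2 ≡ -1241 (mod 757) has solution.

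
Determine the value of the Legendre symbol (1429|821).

-1

Reduce the numerator: 1429 ≡ 608 (mod 821), so (1429|821) = (608|821).
Factor out 2: 608 = 2^5·19. Since 821 ≡ 5 (mod 8), (2|821) = -1, and (2|821)^5 = -1. Now have -(19|821).
821 ≡ 1 (mod 4), so quadratic reciprocity gives (19|821) = (821|19). Reduce: 821 ≡ 4 (mod 19). Now have -(4|19).
Factor out 2: 4 = 2^2. Since 19 ≡ 3 (mod 8), (2|19) = -1, and (2|19)^2 = +1. Now have -(1|19).
(1|19) = 1. Collecting the sign factors: -1.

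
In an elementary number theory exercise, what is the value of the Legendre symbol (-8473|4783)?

-1

Reduce the numerator: -8473 ≡ 1093 (mod 4783), so (-8473|4783) = (1093|4783).
1093 ≡ 1 (mod 4), so quadratic reciprocity gives (1093|4783) = (4783|1093). Reduce: 4783 ≡ 411 (mod 1093). Now have (411|1093).
1093 ≡ 1 (mod 4), so quadratic reciprocity gives (411|1093) = (1093|411). Reduce: 1093 ≡ 271 (mod 411). Now have (271|411).
Both 271 ≡ 3 and 411 ≡ 3 (mod 4), so reciprocity gives (271|411) = -(411|271). Reduce: 411 ≡ 140 (mod 271). Now have -(140|271).
Factor out 2: 140 = 2^2·35. Since 271 ≡ 7 (mod 8), (2|271) = +1, and (2|271)^2 = +1. Now have -(35|271).
Both 35 ≡ 3 and 271 ≡ 3 (mod 4), so reciprocity gives (35|271) = -(271|35). Reduce: 271 ≡ 26 (mod 35). Now have (26|35).
Factor out 2: 26 = 2·13. Since 35 ≡ 3 (mod 8), (2|35) = -1. Now have -(13|35).
13 ≡ 1 (mod 4), so quadratic reciprocity gives (13|35) = (35|13). Reduce: 35 ≡ 9 (mod 13). Now have -(9|13).
9 ≡ 1 (mod 4), so quadratic reciprocity gives (9|13) = (13|9). Reduce: 13 ≡ 4 (mod 9). Now have -(4|9).
Factor out 2: 4 = 2^2. Since 9 ≡ 1 (mod 8), (2|9) = +1, and (2|9)^2 = +1. Now have -(1|9).
(1|9) = 1. Collecting the sign factors: -1.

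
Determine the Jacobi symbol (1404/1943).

(1404/1943)
  = (351/1943)    [1943 ≡ 7 mod 8 ⇒ (2/1943)^2 = +1]
  = -(1943/351)    [QR: both ≡ 3 mod 4, sign flips]
  = -(188/351)    [1943 ≡ 188 mod 351]
  = -(47/351)    [351 ≡ 7 mod 8 ⇒ (2/351)^2 = +1]
  = (351/47)    [QR: both ≡ 3 mod 4, sign flips]
  = (22/47)    [351 ≡ 22 mod 47]
  = (11/47)    [47 ≡ 7 mod 8 ⇒ (2/47) = +1]
  = -(47/11)    [QR: both ≡ 3 mod 4, sign flips]
  = -(3/11)    [47 ≡ 3 mod 11]
  = (11/3)    [QR: both ≡ 3 mod 4, sign flips]
  = (2/3)    [11 ≡ 2 mod 3]
  = -(1/3)    [3 ≡ 3 mod 8 ⇒ (2/3) = -1]
  = -1    [(1/3) = 1]

-1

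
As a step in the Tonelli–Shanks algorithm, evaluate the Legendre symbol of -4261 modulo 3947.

-1

(-4261/3947)
  = (3633/3947)    [-4261 ≡ 3633 mod 3947]
  = (3947/3633)    [QR: 3633 ≡ 1 mod 4, sign kept]
  = (314/3633)    [3947 ≡ 314 mod 3633]
  = (157/3633)    [3633 ≡ 1 mod 8 ⇒ (2/3633) = +1]
  = (3633/157)    [QR: 157 ≡ 1 mod 4, sign kept]
  = (22/157)    [3633 ≡ 22 mod 157]
  = -(11/157)    [157 ≡ 5 mod 8 ⇒ (2/157) = -1]
  = -(157/11)    [QR: 157 ≡ 1 mod 4, sign kept]
  = -(3/11)    [157 ≡ 3 mod 11]
  = (11/3)    [QR: both ≡ 3 mod 4, sign flips]
  = (2/3)    [11 ≡ 2 mod 3]
  = -(1/3)    [3 ≡ 3 mod 8 ⇒ (2/3) = -1]
  = -1    [(1/3) = 1]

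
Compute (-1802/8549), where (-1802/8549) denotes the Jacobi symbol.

-1

Reduce the numerator: -1802 ≡ 6747 (mod 8549), so (-1802/8549) = (6747/8549).
8549 ≡ 1 (mod 4), so quadratic reciprocity gives (6747/8549) = (8549/6747). Reduce: 8549 ≡ 1802 (mod 6747). Now have (1802/6747).
Factor out 2: 1802 = 2·901. Since 6747 ≡ 3 (mod 8), (2/6747) = -1. Now have -(901/6747).
901 ≡ 1 (mod 4), so quadratic reciprocity gives (901/6747) = (6747/901). Reduce: 6747 ≡ 440 (mod 901). Now have -(440/901).
Factor out 2: 440 = 2^3·55. Since 901 ≡ 5 (mod 8), (2/901) = -1, and (2/901)^3 = -1. Now have (55/901).
901 ≡ 1 (mod 4), so quadratic reciprocity gives (55/901) = (901/55). Reduce: 901 ≡ 21 (mod 55). Now have (21/55).
21 ≡ 1 (mod 4), so quadratic reciprocity gives (21/55) = (55/21). Reduce: 55 ≡ 13 (mod 21). Now have (13/21).
13 ≡ 1 (mod 4), so quadratic reciprocity gives (13/21) = (21/13). Reduce: 21 ≡ 8 (mod 13). Now have (8/13).
Factor out 2: 8 = 2^3. Since 13 ≡ 5 (mod 8), (2/13) = -1, and (2/13)^3 = -1. Now have -(1/13).
(1/13) = 1. Collecting the sign factors: -1.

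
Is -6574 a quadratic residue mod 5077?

(-6574|5077)
  = (3580|5077)    [-6574 ≡ 3580 mod 5077]
  = (895|5077)    [5077 ≡ 5 mod 8 ⇒ (2|5077)^2 = +1]
  = (5077|895)    [QR: 5077 ≡ 1 mod 4, sign kept]
  = (602|895)    [5077 ≡ 602 mod 895]
  = (301|895)    [895 ≡ 7 mod 8 ⇒ (2|895) = +1]
  = (895|301)    [QR: 301 ≡ 1 mod 4, sign kept]
  = (293|301)    [895 ≡ 293 mod 301]
  = (301|293)    [QR: 293 ≡ 1 mod 4, sign kept]
  = (8|293)    [301 ≡ 8 mod 293]
  = -(1|293)    [293 ≡ 5 mod 8 ⇒ (2|293)^3 = -1]
  = -1    [(1|293) = 1]
The Legendre symbol is -1, so x^2 ≡ -6574 (mod 5077) has no solution.

no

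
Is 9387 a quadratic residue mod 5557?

yes

Reduce the numerator: 9387 ≡ 3830 (mod 5557), so (9387|5557) = (3830|5557).
Factor out 2: 3830 = 2·1915. Since 5557 ≡ 5 (mod 8), (2|5557) = -1. Now have -(1915|5557).
5557 ≡ 1 (mod 4), so quadratic reciprocity gives (1915|5557) = (5557|1915). Reduce: 5557 ≡ 1727 (mod 1915). Now have -(1727|1915).
Both 1727 ≡ 3 and 1915 ≡ 3 (mod 4), so reciprocity gives (1727|1915) = -(1915|1727). Reduce: 1915 ≡ 188 (mod 1727). Now have (188|1727).
Factor out 2: 188 = 2^2·47. Since 1727 ≡ 7 (mod 8), (2|1727) = +1, and (2|1727)^2 = +1. Now have (47|1727).
Both 47 ≡ 3 and 1727 ≡ 3 (mod 4), so reciprocity gives (47|1727) = -(1727|47). Reduce: 1727 ≡ 35 (mod 47). Now have -(35|47).
Both 35 ≡ 3 and 47 ≡ 3 (mod 4), so reciprocity gives (35|47) = -(47|35). Reduce: 47 ≡ 12 (mod 35). Now have (12|35).
Factor out 2: 12 = 2^2·3. Since 35 ≡ 3 (mod 8), (2|35) = -1, and (2|35)^2 = +1. Now have (3|35).
Both 3 ≡ 3 and 35 ≡ 3 (mod 4), so reciprocity gives (3|35) = -(35|3). Reduce: 35 ≡ 2 (mod 3). Now have -(2|3).
Factor out 2: 2 = 2. Since 3 ≡ 3 (mod 8), (2|3) = -1. Now have (1|3).
(1|3) = 1. Collecting the sign factors: 1.
The Legendre symbol is 1, so x^2 ≡ 9387 (mod 5557) has solution.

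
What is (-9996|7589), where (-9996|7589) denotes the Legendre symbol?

1

Reduce the numerator: -9996 ≡ 5182 (mod 7589), so (-9996|7589) = (5182|7589).
Factor out 2: 5182 = 2·2591. Since 7589 ≡ 5 (mod 8), (2|7589) = -1. Now have -(2591|7589).
7589 ≡ 1 (mod 4), so quadratic reciprocity gives (2591|7589) = (7589|2591). Reduce: 7589 ≡ 2407 (mod 2591). Now have -(2407|2591).
Both 2407 ≡ 3 and 2591 ≡ 3 (mod 4), so reciprocity gives (2407|2591) = -(2591|2407). Reduce: 2591 ≡ 184 (mod 2407). Now have (184|2407).
Factor out 2: 184 = 2^3·23. Since 2407 ≡ 7 (mod 8), (2|2407) = +1, and (2|2407)^3 = +1. Now have (23|2407).
Both 23 ≡ 3 and 2407 ≡ 3 (mod 4), so reciprocity gives (23|2407) = -(2407|23). Reduce: 2407 ≡ 15 (mod 23). Now have -(15|23).
Both 15 ≡ 3 and 23 ≡ 3 (mod 4), so reciprocity gives (15|23) = -(23|15). Reduce: 23 ≡ 8 (mod 15). Now have (8|15).
Factor out 2: 8 = 2^3. Since 15 ≡ 7 (mod 8), (2|15) = +1, and (2|15)^3 = +1. Now have (1|15).
(1|15) = 1. Collecting the sign factors: 1.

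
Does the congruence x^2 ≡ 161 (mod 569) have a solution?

161 ≡ 1 (mod 4), so quadratic reciprocity gives (161/569) = (569/161). Reduce: 569 ≡ 86 (mod 161). Now have (86/161).
Factor out 2: 86 = 2·43. Since 161 ≡ 1 (mod 8), (2/161) = +1. Now have (43/161).
161 ≡ 1 (mod 4), so quadratic reciprocity gives (43/161) = (161/43). Reduce: 161 ≡ 32 (mod 43). Now have (32/43).
Factor out 2: 32 = 2^5. Since 43 ≡ 3 (mod 8), (2/43) = -1, and (2/43)^5 = -1. Now have -(1/43).
(1/43) = 1. Collecting the sign factors: -1.
The Legendre symbol is -1, so x^2 ≡ 161 (mod 569) has no solution.

no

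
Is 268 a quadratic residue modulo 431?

no

(268|431)
  = (67|431)    [431 ≡ 7 mod 8 ⇒ (2|431)^2 = +1]
  = -(431|67)    [QR: both ≡ 3 mod 4, sign flips]
  = -(29|67)    [431 ≡ 29 mod 67]
  = -(67|29)    [QR: 29 ≡ 1 mod 4, sign kept]
  = -(9|29)    [67 ≡ 9 mod 29]
  = -(29|9)    [QR: 9 ≡ 1 mod 4, sign kept]
  = -(2|9)    [29 ≡ 2 mod 9]
  = -(1|9)    [9 ≡ 1 mod 8 ⇒ (2|9) = +1]
  = -1    [(1|9) = 1]
The Legendre symbol is -1, so x^2 ≡ 268 (mod 431) has no solution.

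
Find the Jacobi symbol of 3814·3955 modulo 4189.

-1

By multiplicativity, (3814·3955/4189) = (3814/4189)·(3955/4189).
First factor (3814/4189):
(3814/4189)
  = -(1907/4189)    [4189 ≡ 5 mod 8 ⇒ (2/4189) = -1]
  = -(4189/1907)    [QR: 4189 ≡ 1 mod 4, sign kept]
  = -(375/1907)    [4189 ≡ 375 mod 1907]
  = (1907/375)    [QR: both ≡ 3 mod 4, sign flips]
  = (32/375)    [1907 ≡ 32 mod 375]
  = (1/375)    [375 ≡ 7 mod 8 ⇒ (2/375)^5 = +1]
  = 1    [(1/375) = 1]
Second factor (3955/4189):
(3955/4189)
  = (4189/3955)    [QR: 4189 ≡ 1 mod 4, sign kept]
  = (234/3955)    [4189 ≡ 234 mod 3955]
  = -(117/3955)    [3955 ≡ 3 mod 8 ⇒ (2/3955) = -1]
  = -(3955/117)    [QR: 117 ≡ 1 mod 4, sign kept]
  = -(94/117)    [3955 ≡ 94 mod 117]
  = (47/117)    [117 ≡ 5 mod 8 ⇒ (2/117) = -1]
  = (117/47)    [QR: 117 ≡ 1 mod 4, sign kept]
  = (23/47)    [117 ≡ 23 mod 47]
  = -(47/23)    [QR: both ≡ 3 mod 4, sign flips]
  = -(1/23)    [47 ≡ 1 mod 23]
  = -1    [(1/23) = 1]
Product: (1)·(-1) = -1.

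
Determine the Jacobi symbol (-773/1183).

(-773/1183)
  = (410/1183)    [-773 ≡ 410 mod 1183]
  = (205/1183)    [1183 ≡ 7 mod 8 ⇒ (2/1183) = +1]
  = (1183/205)    [QR: 205 ≡ 1 mod 4, sign kept]
  = (158/205)    [1183 ≡ 158 mod 205]
  = -(79/205)    [205 ≡ 5 mod 8 ⇒ (2/205) = -1]
  = -(205/79)    [QR: 205 ≡ 1 mod 4, sign kept]
  = -(47/79)    [205 ≡ 47 mod 79]
  = (79/47)    [QR: both ≡ 3 mod 4, sign flips]
  = (32/47)    [79 ≡ 32 mod 47]
  = (1/47)    [47 ≡ 7 mod 8 ⇒ (2/47)^5 = +1]
  = 1    [(1/47) = 1]

1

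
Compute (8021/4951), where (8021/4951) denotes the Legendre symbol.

-1

(8021/4951)
  = (3070/4951)    [8021 ≡ 3070 mod 4951]
  = (1535/4951)    [4951 ≡ 7 mod 8 ⇒ (2/4951) = +1]
  = -(4951/1535)    [QR: both ≡ 3 mod 4, sign flips]
  = -(346/1535)    [4951 ≡ 346 mod 1535]
  = -(173/1535)    [1535 ≡ 7 mod 8 ⇒ (2/1535) = +1]
  = -(1535/173)    [QR: 173 ≡ 1 mod 4, sign kept]
  = -(151/173)    [1535 ≡ 151 mod 173]
  = -(173/151)    [QR: 173 ≡ 1 mod 4, sign kept]
  = -(22/151)    [173 ≡ 22 mod 151]
  = -(11/151)    [151 ≡ 7 mod 8 ⇒ (2/151) = +1]
  = (151/11)    [QR: both ≡ 3 mod 4, sign flips]
  = (8/11)    [151 ≡ 8 mod 11]
  = -(1/11)    [11 ≡ 3 mod 8 ⇒ (2/11)^3 = -1]
  = -1    [(1/11) = 1]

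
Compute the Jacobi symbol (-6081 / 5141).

(-6081 / 5141)
  = (4201 / 5141)    [-6081 ≡ 4201 mod 5141]
  = (5141 / 4201)    [QR: 4201 ≡ 1 mod 4, sign kept]
  = (940 / 4201)    [5141 ≡ 940 mod 4201]
  = (235 / 4201)    [4201 ≡ 1 mod 8 ⇒ (2 / 4201)^2 = +1]
  = (4201 / 235)    [QR: 4201 ≡ 1 mod 4, sign kept]
  = (206 / 235)    [4201 ≡ 206 mod 235]
  = -(103 / 235)    [235 ≡ 3 mod 8 ⇒ (2 / 235) = -1]
  = (235 / 103)    [QR: both ≡ 3 mod 4, sign flips]
  = (29 / 103)    [235 ≡ 29 mod 103]
  = (103 / 29)    [QR: 29 ≡ 1 mod 4, sign kept]
  = (16 / 29)    [103 ≡ 16 mod 29]
  = (1 / 29)    [29 ≡ 5 mod 8 ⇒ (2 / 29)^4 = +1]
  = 1    [(1 / 29) = 1]

1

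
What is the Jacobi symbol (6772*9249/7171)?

1

By multiplicativity, (6772·9249/7171) = (6772/7171)·(9249/7171).
First factor (6772/7171):
Factor out 2: 6772 = 2^2·1693. Since 7171 ≡ 3 (mod 8), (2/7171) = -1, and (2/7171)^2 = +1. Now have (1693/7171).
1693 ≡ 1 (mod 4), so quadratic reciprocity gives (1693/7171) = (7171/1693). Reduce: 7171 ≡ 399 (mod 1693). Now have (399/1693).
1693 ≡ 1 (mod 4), so quadratic reciprocity gives (399/1693) = (1693/399). Reduce: 1693 ≡ 97 (mod 399). Now have (97/399).
97 ≡ 1 (mod 4), so quadratic reciprocity gives (97/399) = (399/97). Reduce: 399 ≡ 11 (mod 97). Now have (11/97).
97 ≡ 1 (mod 4), so quadratic reciprocity gives (11/97) = (97/11). Reduce: 97 ≡ 9 (mod 11). Now have (9/11).
9 ≡ 1 (mod 4), so quadratic reciprocity gives (9/11) = (11/9). Reduce: 11 ≡ 2 (mod 9). Now have (2/9).
Factor out 2: 2 = 2. Since 9 ≡ 1 (mod 8), (2/9) = +1. Now have (1/9).
(1/9) = 1. Collecting the sign factors: 1.
Second factor (9249/7171):
Reduce the numerator: 9249 ≡ 2078 (mod 7171), so (9249/7171) = (2078/7171).
Factor out 2: 2078 = 2·1039. Since 7171 ≡ 3 (mod 8), (2/7171) = -1. Now have -(1039/7171).
Both 1039 ≡ 3 and 7171 ≡ 3 (mod 4), so reciprocity gives (1039/7171) = -(7171/1039). Reduce: 7171 ≡ 937 (mod 1039). Now have (937/1039).
937 ≡ 1 (mod 4), so quadratic reciprocity gives (937/1039) = (1039/937). Reduce: 1039 ≡ 102 (mod 937). Now have (102/937).
Factor out 2: 102 = 2·51. Since 937 ≡ 1 (mod 8), (2/937) = +1. Now have (51/937).
937 ≡ 1 (mod 4), so quadratic reciprocity gives (51/937) = (937/51). Reduce: 937 ≡ 19 (mod 51). Now have (19/51).
Both 19 ≡ 3 and 51 ≡ 3 (mod 4), so reciprocity gives (19/51) = -(51/19). Reduce: 51 ≡ 13 (mod 19). Now have -(13/19).
13 ≡ 1 (mod 4), so quadratic reciprocity gives (13/19) = (19/13). Reduce: 19 ≡ 6 (mod 13). Now have -(6/13).
Factor out 2: 6 = 2·3. Since 13 ≡ 5 (mod 8), (2/13) = -1. Now have (3/13).
13 ≡ 1 (mod 4), so quadratic reciprocity gives (3/13) = (13/3). Reduce: 13 ≡ 1 (mod 3). Now have (1/3).
(1/3) = 1. Collecting the sign factors: 1.
Product: (1)·(1) = 1.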